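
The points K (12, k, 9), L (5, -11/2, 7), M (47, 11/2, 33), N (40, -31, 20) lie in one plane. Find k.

Coplanarity ⇔ det[KL; KM; KN] = 0.
Expanding, this is linear in k: (-364)k + (-4732) = 0.
So k = -13.

-13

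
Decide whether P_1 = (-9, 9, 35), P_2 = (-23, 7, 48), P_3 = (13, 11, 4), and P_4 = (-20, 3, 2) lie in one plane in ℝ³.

No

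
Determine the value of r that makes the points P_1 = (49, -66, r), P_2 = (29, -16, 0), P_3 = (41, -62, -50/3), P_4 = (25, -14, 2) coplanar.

-62/3

The points are coplanar iff P_1P_2 · (P_1P_3 × P_1P_4) = 0.
Expanding, this is linear in r: (160)r + (9920/3) = 0.
So r = -62/3.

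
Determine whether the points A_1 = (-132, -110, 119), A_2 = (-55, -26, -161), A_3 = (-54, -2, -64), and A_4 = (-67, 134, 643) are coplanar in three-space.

Yes

With A_1 as base: A_1A_2 = (77, 84, -280), A_1A_3 = (78, 108, -183), A_1A_4 = (65, 244, 524).
A_1A_3 × A_1A_4 = (101244, -52767, 12012).
A_1A_2 · (A_1A_3 × A_1A_4) = 0.
The scalar triple product vanishes, so the four points are coplanar.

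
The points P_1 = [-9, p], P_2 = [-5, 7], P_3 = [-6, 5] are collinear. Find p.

-1

Collinearity: (P_1 − P_2) must be parallel to (P_3 − P_2) = (-1, -2).
Cross-multiplying the components: (p − 7)·(-1) = (-4)·(-2).
Solving gives p = -1.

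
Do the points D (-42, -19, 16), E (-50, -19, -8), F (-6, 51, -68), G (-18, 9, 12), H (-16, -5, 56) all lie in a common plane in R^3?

The plane through D, E, F has normal n = DE × DF = (1680, -1536, -560) and equation n·P = -50336.
Checking the remaining points: n·G = -50784, n·H = -50560.
Since n·G = -50784 ≠ -50336, G is off the plane and the points are not all coplanar.

No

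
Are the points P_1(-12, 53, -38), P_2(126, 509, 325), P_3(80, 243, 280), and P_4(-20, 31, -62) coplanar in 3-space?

Yes

With P_1 as base: P_1P_2 = (138, 456, 363), P_1P_3 = (92, 190, 318), P_1P_4 = (-8, -22, -24).
P_1P_3 × P_1P_4 = (2436, -336, -504).
P_1P_2 · (P_1P_3 × P_1P_4) = 0.
The scalar triple product vanishes, so the four points are coplanar.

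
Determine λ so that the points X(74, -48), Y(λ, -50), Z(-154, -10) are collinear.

Collinearity: (Y − X) must be parallel to (Z − X) = (-228, 38).
Cross-multiplying the components: (λ − 74)·(38) = (-2)·(-228).
Solving gives λ = 86.

86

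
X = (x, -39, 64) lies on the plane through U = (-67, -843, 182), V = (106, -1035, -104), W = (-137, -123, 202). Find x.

-68

Coplanarity requires UV · (UW × UX) = 0.
UV = (173, -192, -286), UW = (-70, 720, 20); the triple product is linear in x with coefficient 202080 and constant term 13741440.
Setting it to zero: x = -68.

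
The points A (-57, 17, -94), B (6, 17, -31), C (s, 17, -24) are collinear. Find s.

13

Direction AB = (63, 0, 63). From the z-coordinate of C, the parameter along the line is τ = (-24 − (-94))/63 = 10/9.
Then s = (-57) + 10/9·(63) = 13.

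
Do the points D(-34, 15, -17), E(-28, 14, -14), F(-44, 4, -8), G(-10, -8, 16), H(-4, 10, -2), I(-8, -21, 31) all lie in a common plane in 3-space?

The plane through D, E, F has normal n = DE × DF = (24, -84, -76) and equation n·P = -784.
Checking the remaining points: n·G = -784, n·H = -784, n·I = -784.
All equal -784, so all 6 points lie in one plane.

Yes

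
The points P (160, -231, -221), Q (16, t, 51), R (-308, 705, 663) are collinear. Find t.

57

Collinearity requires PQ × PR = 0; each component is linear in t.
The x-component gives (884)t + (-50388) = 0, so t = 57.
The remaining components then also vanish.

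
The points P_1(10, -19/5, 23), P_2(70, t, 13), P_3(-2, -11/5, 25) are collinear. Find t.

-59/5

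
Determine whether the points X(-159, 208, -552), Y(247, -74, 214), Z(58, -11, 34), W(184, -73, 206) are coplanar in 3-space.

The four points are coplanar iff the 3×3 determinant with rows XY, XZ, XW is zero.
Rows: (406, -282, 766), (217, -219, 586), (343, -281, 758).
Expanding along the first row: (406)(-1336) − (-282)(-36512) + (766)(14140) = -7560.
Nonzero ⇒ not coplanar.

No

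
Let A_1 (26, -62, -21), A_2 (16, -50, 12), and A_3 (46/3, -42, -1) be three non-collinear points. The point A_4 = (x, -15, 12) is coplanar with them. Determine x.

10/3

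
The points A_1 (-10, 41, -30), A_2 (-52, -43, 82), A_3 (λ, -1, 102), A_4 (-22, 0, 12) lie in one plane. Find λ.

-82

Coplanarity ⇔ det[A_1A_2; A_1A_3; A_1A_4] = 0.
Expanding, this is linear in λ: (-1064)λ + (-87248) = 0.
So λ = -82.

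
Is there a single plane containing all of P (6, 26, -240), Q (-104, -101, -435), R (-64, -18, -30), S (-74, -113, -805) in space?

The four points are coplanar iff the 3×3 determinant with rows PQ, PR, PS is zero.
Rows: (-110, -127, -195), (-70, -44, 210), (-80, -139, -565).
Expanding along the first row: (-110)(54050) − (-127)(56350) + (-195)(6210) = 0.
Zero determinant ⇒ coplanar.

Yes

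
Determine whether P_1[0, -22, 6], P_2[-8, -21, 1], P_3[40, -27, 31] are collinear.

P_1P_2 = (-8, 1, -5), P_1P_3 = (40, -5, 25).
Each component of P_1P_3 is -5 times the corresponding component of P_1P_2, so P_1P_3 = -5·P_1P_2 and the points are collinear.

Yes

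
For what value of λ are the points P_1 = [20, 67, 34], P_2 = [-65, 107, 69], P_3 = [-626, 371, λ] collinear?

300

Collinearity requires P_1P_2 × P_1P_3 = 0; each component is linear in λ.
The x-component gives (40)λ + (-12000) = 0, so λ = 300.
The remaining components then also vanish.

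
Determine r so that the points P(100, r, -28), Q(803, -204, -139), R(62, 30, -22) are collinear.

Collinearity requires PQ × PR = 0; each component is linear in r.
The x-component gives (-117)r + (2106) = 0, so r = 18.
The remaining components then also vanish.

18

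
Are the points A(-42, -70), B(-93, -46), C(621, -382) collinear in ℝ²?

Yes

AB = (-51, 24), AC = (663, -312).
det[AB; AC] = (-51)(-312) − (24)(663) = 0.
The determinant is zero, so the points are collinear.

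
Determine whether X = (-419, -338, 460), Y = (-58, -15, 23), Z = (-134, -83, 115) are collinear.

Yes

XY = (361, 323, -437), XZ = (285, 255, -345).
XY × XZ = (0, 0, 0).
The cross product vanishes, so the three points are collinear.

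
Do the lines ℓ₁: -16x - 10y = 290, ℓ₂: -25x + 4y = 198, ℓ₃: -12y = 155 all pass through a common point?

Lines aᵢx + bᵢy = cᵢ with pairwise distinct directions are concurrent exactly when det[aᵢ bᵢ cᵢ] = 0.
Here the determinant is 314.
Nonzero, so no common point exists.

No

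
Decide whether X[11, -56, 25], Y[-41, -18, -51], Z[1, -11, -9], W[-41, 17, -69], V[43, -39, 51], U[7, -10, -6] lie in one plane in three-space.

No

The plane through X, Y, Z has normal n = XY × XZ = (2128, -1008, -1960) and equation n·P = 30856.
Checking the remaining points: n·W = 30856, n·V = 30856, n·U = 36736.
Since n·U = 36736 ≠ 30856, U is off the plane and the points are not all coplanar.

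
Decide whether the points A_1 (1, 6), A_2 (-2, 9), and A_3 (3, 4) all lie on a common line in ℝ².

A_1A_2 = (-3, 3), A_1A_3 = (2, -2).
det[A_1A_2; A_1A_3] = (-3)(-2) − (3)(2) = 0.
The determinant is zero, so the points are collinear.

Yes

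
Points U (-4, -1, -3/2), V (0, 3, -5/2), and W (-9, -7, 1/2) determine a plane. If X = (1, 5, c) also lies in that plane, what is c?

-7/2

Coplanarity requires UV · (UW × UX) = 0.
UV = (4, 4, -1), UW = (-5, -6, 2); the triple product is linear in c with coefficient -4 and constant term -14.
Setting it to zero: c = -7/2.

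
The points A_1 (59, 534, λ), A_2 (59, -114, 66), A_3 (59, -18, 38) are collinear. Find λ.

Direction A_2A_3 = (0, 96, -28). From the y-coordinate of A_1, the parameter along the line is τ = (534 − (-114))/96 = 27/4.
Then λ = 66 + 27/4·(-28) = -123.

-123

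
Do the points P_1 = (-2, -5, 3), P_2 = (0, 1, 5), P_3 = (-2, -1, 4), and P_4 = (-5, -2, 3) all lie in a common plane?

Yes

With P_1 as base: P_1P_2 = (2, 6, 2), P_1P_3 = (0, 4, 1), P_1P_4 = (-3, 3, 0).
P_1P_3 × P_1P_4 = (-3, -3, 12).
P_1P_2 · (P_1P_3 × P_1P_4) = 0.
The scalar triple product vanishes, so the four points are coplanar.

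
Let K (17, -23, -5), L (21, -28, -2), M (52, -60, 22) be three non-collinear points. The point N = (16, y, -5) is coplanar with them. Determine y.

-15

A normal to the plane is n = KL × KM = (-24, -3, 27).
N lies in the plane iff n · KN = 0.
This gives (-3)y + (-45) = 0, so y = -15.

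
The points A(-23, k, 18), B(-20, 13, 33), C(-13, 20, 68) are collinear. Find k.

10

Collinearity requires AB × AC = 0; each component is linear in k.
The x-component gives (-35)k + (350) = 0, so k = 10.
The remaining components then also vanish.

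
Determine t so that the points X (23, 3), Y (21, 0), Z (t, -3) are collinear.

19

Collinearity: (Z − X) must be parallel to (Y − X) = (-2, -3).
Cross-multiplying the components: (t − 23)·(-3) = (-6)·(-2).
Solving gives t = 19.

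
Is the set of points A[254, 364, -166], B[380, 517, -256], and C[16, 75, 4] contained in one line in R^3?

Yes

AB = (126, 153, -90), AC = (-238, -289, 170).
Each component of AC is -17/9 times the corresponding component of AB, so AC = -17/9·AB and the points are collinear.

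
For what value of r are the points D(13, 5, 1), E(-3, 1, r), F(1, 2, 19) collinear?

Collinearity requires DE × DF = 0; each component is linear in r.
The x-component gives (3)r + (-75) = 0, so r = 25.
The remaining components then also vanish.

25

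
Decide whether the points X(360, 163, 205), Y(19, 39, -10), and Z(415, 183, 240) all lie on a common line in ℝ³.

No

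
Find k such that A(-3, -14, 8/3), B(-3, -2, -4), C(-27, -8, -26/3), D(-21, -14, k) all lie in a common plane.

-10/3

The points are coplanar iff AB · (AC × AD) = 0.
Expanding, this is linear in k: (288)k + (960) = 0.
So k = -10/3.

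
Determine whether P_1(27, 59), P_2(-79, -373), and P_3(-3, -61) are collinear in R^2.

No

P_1P_2 = (-106, -432), P_1P_3 = (-30, -120).
If collinear, P_1P_3 would be a scalar multiple of P_1P_2. But (-106)·(-120) ≠ (-432)·(-30) (difference -240), so they are not parallel; the points are not collinear.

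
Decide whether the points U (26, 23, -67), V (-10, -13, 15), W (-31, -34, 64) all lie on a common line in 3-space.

UV = (-36, -36, 82), UW = (-57, -57, 131).
UV × UW = (-42, 42, 0).
The cross product is nonzero, so the points do not lie on one line.

No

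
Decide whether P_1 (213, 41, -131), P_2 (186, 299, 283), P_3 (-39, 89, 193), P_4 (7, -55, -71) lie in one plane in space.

A normal to the plane through P_1, P_2, P_3 is n = P_1P_2 × P_1P_3 = (63720, -95580, 63720).
The plane has equation n·P = 1306260. For P_4: n·P_4 = 1178820.
1178820 ≠ 1306260, so P_4 is off the plane.

No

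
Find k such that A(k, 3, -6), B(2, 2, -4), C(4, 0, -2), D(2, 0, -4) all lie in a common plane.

Coplanarity ⇔ det[AB; AC; AD] = 0.
Expanding, this is linear in k: (-4)k + (0) = 0.
So k = 0.

0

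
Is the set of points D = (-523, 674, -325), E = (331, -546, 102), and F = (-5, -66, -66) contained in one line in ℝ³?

Yes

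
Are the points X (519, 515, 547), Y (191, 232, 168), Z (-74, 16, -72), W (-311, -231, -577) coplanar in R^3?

No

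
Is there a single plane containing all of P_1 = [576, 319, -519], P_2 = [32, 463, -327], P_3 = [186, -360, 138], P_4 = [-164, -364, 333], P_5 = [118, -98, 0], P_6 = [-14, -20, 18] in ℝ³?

No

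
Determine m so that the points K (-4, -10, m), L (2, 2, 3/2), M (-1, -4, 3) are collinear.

9/2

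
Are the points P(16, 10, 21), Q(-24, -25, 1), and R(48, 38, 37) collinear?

PQ = (-40, -35, -20), PR = (32, 28, 16).
Each component of PR is -4/5 times the corresponding component of PQ, so PR = -4/5·PQ and the points are collinear.

Yes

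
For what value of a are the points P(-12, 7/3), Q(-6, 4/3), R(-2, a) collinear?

The three points are collinear iff det[PQ; PR] = 0.
This determinant is linear in a: (6)a + (-4) = 0, so a = 2/3.

2/3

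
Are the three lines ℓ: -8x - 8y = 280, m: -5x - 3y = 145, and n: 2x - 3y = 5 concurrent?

Intersecting ℓ and m: solving the 2×2 system gives (x, y) = (-20, -15).
Substitute into n: (2)(-20) + (-3)(-15) = 5.
This equals 5, so (-20, -15) lies on all three lines and they are concurrent.

Yes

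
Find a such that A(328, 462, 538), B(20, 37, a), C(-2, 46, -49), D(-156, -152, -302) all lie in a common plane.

The points are coplanar iff AB · (AC × AD) = 0.
Expanding, this is linear in a: (1276)a + (-241164) = 0.
So a = 189.

189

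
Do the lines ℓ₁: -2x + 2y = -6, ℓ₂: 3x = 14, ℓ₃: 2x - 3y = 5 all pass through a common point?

No

The three lines meet at one point iff the augmented coefficient matrix [aᵢ bᵢ cᵢ] has rank < 3, i.e. its determinant vanishes.
Here the determinant is -4.
Nonzero, so no common point exists.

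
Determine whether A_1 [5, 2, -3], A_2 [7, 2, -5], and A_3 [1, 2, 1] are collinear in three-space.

Yes

A_1A_2 = (2, 0, -2), A_1A_3 = (-4, 0, 4).
A_1A_2 × A_1A_3 = (0, 0, 0).
The cross product vanishes, so the three points are collinear.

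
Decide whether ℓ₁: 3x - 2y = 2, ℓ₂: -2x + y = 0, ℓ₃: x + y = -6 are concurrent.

The three lines meet at one point iff the augmented coefficient matrix [aᵢ bᵢ cᵢ] has rank < 3, i.e. its determinant vanishes.
Here the determinant is 0.
It vanishes, so the lines are concurrent at (-2, -4).

Yes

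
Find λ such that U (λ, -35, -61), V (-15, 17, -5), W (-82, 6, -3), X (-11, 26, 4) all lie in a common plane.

-19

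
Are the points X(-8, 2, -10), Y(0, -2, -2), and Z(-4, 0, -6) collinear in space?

XY = (8, -4, 8), XZ = (4, -2, 4).
XY × XZ = (0, 0, 0).
The cross product vanishes, so the three points are collinear.

Yes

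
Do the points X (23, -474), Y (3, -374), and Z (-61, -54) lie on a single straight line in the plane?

Yes

XY = (-20, 100), XZ = (-84, 420).
det[XY; XZ] = (-20)(420) − (100)(-84) = 0.
The determinant is zero, so the points are collinear.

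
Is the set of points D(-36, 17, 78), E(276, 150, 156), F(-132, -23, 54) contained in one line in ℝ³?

No

DE = (312, 133, 78), DF = (-96, -40, -24).
Comparing components 2 and 3: (133)(-24) − (78)(-40) = -72 ≠ 0, so DE and DF are not parallel and the points are not collinear.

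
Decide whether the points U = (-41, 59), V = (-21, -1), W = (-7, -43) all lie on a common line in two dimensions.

Yes

UV = (20, -60), UW = (34, -102).
Checking proportionality: UW = 17/10·UV, so the vectors are parallel and the points are collinear.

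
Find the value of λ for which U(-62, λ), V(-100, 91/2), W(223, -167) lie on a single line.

41/2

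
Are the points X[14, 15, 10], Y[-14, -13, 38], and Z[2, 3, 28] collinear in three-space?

No

XY = (-28, -28, 28), XZ = (-12, -12, 18).
Comparing components 2 and 3: (-28)(18) − (28)(-12) = -168 ≠ 0, so XY and XZ are not parallel and the points are not collinear.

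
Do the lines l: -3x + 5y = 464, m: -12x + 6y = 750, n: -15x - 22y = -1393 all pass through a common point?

Yes

The three lines meet at one point iff the augmented coefficient matrix [aᵢ bᵢ cᵢ] has rank < 3, i.e. its determinant vanishes.
Here the determinant is 0.
It vanishes, so the lines are concurrent at (-23, 79).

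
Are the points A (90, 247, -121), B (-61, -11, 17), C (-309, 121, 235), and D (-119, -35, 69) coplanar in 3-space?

A normal to the plane through A, B, C is n = AB × AC = (-74460, -1306, -83916).
The plane has equation n·P = 3129854. For D: n·D = 3116246.
3116246 ≠ 3129854, so D is off the plane.

No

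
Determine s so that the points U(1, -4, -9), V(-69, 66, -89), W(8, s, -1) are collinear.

Direction UV = (-70, 70, -80). From the x-coordinate of W, the parameter along the line is τ = (8 − 1)/(-70) = -1/10.
Then s = (-4) + (-1/10)·(70) = -11.

-11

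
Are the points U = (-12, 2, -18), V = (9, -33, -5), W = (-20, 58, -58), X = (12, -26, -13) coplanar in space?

The four points are coplanar iff the 3×3 determinant with rows UV, UW, UX is zero.
Rows: (21, -35, 13), (-8, 56, -40), (24, -28, 5).
Expanding along the first row: (21)(-840) − (-35)(920) + (13)(-1120) = 0.
Zero determinant ⇒ coplanar.

Yes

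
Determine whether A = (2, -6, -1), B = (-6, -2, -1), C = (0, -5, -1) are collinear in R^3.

Yes

AB = (-8, 4, 0), AC = (-2, 1, 0).
Each component of AC is 1/4 times the corresponding component of AB, so AC = 1/4·AB and the points are collinear.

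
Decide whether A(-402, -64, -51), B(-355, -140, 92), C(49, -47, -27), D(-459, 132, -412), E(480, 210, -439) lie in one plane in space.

Yes

The plane through A, B, C has normal n = AB × AC = (-4255, 63365, 35075) and equation n·P = -4133675.
Checking the remaining points: n·D = -4133675, n·E = -4133675.
All equal -4133675, so all 5 points lie in one plane.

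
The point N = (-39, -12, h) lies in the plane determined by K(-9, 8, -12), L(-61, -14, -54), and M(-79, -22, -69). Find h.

-45

The plane through K, L, M has equation −6x − 24y + 20z = -378.
Substituting N: (20)h + (522) = -378, so h = -45.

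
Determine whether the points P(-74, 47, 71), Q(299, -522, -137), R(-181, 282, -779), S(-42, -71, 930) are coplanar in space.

Yes

With P as base: PQ = (373, -569, -208), PR = (-107, 235, -850), PS = (32, -118, 859).
PR × PS = (101565, 64713, 5106).
PQ · (PR × PS) = 0.
The scalar triple product vanishes, so the four points are coplanar.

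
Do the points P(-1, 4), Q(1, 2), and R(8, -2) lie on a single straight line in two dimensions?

No

PQ = (2, -2), PR = (9, -6).
Twice the signed area of △PQR is (2)(-6) − (-2)(9) = 6.
The area is nonzero, so the three points are not collinear.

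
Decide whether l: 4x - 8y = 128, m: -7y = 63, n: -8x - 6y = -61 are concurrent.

The three lines meet at one point iff the augmented coefficient matrix [aᵢ bᵢ cᵢ] has rank < 3, i.e. its determinant vanishes.
Here the determinant is 84.
Nonzero, so no common point exists.

No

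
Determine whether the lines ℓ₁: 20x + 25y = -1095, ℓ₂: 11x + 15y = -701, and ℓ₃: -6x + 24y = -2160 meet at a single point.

Yes

Intersecting ℓ₁ and ℓ₂: solving the 2×2 system gives (x, y) = (44, -79).
Substitute into ℓ₃: (-6)(44) + (24)(-79) = -2160.
This equals -2160, so (44, -79) lies on all three lines and they are concurrent.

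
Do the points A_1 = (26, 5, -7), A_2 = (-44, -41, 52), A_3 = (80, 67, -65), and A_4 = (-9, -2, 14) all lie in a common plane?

No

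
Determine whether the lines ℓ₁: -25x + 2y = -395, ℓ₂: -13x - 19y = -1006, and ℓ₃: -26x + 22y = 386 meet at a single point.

No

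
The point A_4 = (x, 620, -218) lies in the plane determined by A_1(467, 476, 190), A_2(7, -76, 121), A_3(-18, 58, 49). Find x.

Coplanarity requires A_1A_2 · (A_1A_3 × A_1A_4) = 0.
A_1A_2 = (-460, -552, -69), A_1A_3 = (-485, -418, -141); the triple product is linear in x with coefficient 48990 and constant term 3380310.
Setting it to zero: x = -69.

-69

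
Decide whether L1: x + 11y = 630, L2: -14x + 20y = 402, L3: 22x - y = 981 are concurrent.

Yes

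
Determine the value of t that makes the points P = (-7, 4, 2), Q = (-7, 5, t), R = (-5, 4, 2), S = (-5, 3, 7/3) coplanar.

Normal to plane PRS: n = (0, -2/3, -2); plane equation n·X = -20/3.
Requiring n·Q = -20/3: (-2)t + (-10/3) = -20/3.
So t = 5/3.

5/3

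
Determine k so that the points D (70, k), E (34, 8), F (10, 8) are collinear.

8

The three points are collinear iff det[DE; DF] = 0.
This determinant is linear in k: (-24)k + (192) = 0, so k = 8.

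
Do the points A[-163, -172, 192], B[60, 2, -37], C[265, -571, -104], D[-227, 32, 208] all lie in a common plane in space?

Yes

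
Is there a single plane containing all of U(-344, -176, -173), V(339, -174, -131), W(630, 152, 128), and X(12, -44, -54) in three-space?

Yes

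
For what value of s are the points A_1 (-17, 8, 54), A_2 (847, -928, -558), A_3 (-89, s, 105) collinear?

86

Direction A_1A_2 = (864, -936, -612). From the x-coordinate of A_3, the parameter along the line is τ = (-89 − (-17))/864 = -1/12.
Then s = 8 + (-1/12)·(-936) = 86.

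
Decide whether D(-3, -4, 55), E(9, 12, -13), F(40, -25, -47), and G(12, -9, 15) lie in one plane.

With D as base: DE = (12, 16, -68), DF = (43, -21, -102), DG = (15, -5, -40).
DF × DG = (330, 190, 100).
DE · (DF × DG) = 200.
Since 200 ≠ 0, the four points are not coplanar.

No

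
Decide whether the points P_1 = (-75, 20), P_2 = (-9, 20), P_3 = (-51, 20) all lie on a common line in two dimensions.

P_1P_2 = (66, 0), P_1P_3 = (24, 0).
Checking proportionality: P_1P_3 = 4/11·P_1P_2, so the vectors are parallel and the points are collinear.

Yes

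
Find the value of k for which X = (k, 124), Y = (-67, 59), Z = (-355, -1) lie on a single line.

The three points are collinear iff det[XY; XZ] = 0.
This determinant is linear in k: (60)k + (-14700) = 0, so k = 245.

245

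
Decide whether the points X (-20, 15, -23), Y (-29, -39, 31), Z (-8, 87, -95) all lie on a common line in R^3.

XY = (-9, -54, 54), XZ = (12, 72, -72).
XY × XZ = (0, 0, 0).
The cross product vanishes, so the three points are collinear.

Yes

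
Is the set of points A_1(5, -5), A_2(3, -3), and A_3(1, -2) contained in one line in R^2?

No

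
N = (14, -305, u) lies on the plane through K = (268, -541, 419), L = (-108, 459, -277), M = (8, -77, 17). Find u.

Coplanarity requires KL · (KM × KN) = 0.
KL = (-376, 1000, -696), KM = (-260, 464, -402); the triple product is linear in u with coefficient 85536 and constant term -8724672.
Setting it to zero: u = 102.

102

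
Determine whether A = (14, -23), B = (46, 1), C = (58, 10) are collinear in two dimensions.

Yes

AB = (32, 24), AC = (44, 33).
det[AB; AC] = (32)(33) − (24)(44) = 0.
The determinant is zero, so the points are collinear.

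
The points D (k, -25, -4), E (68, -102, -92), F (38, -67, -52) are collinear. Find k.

Collinearity requires DE × DF = 0; each component is linear in k.
The y-component gives (40)k + (-80) = 0, so k = 2.
The remaining components then also vanish.

2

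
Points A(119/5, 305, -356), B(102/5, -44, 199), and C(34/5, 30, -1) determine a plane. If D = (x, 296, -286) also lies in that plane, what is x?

167/5

The plane through A, B, C has equation 28730x − 8228y − 4998z = -46478.
Substituting D: (28730)x + (-1006060) = -46478, so x = 167/5.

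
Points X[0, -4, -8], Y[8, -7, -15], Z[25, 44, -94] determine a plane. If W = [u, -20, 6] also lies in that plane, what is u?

3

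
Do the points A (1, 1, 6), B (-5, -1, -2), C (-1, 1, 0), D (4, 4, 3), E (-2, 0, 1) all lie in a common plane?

No

The plane through A, B, C has normal n = AB × AC = (12, -20, -4) and equation n·P = -32.
Checking the remaining points: n·D = -44, n·E = -28.
Since n·D = -44 ≠ -32, D is off the plane and the points are not all coplanar.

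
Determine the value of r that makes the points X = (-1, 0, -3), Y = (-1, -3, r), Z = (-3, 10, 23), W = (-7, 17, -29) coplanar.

-27

The points are coplanar iff XY · (XZ × XW) = 0.
Expanding, this is linear in r: (26)r + (702) = 0.
So r = -27.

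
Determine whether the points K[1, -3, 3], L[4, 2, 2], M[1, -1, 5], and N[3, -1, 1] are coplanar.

A normal to the plane through K, L, M is n = KL × KM = (12, -6, 6).
The plane has equation n·P = 48. For N: n·N = 48.
Equal, so N lies in the plane and all four are coplanar.

Yes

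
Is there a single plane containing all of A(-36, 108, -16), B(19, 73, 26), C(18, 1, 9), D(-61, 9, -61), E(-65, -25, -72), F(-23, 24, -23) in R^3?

No

The plane through A, B, C has normal n = AB × AC = (3619, 893, -3995) and equation n·P = 30080.
Checking the remaining points: n·D = 30973, n·E = 30080, n·F = 30080.
Since n·D = 30973 ≠ 30080, D is off the plane and the points are not all coplanar.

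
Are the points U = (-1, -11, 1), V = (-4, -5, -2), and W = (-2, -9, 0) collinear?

Yes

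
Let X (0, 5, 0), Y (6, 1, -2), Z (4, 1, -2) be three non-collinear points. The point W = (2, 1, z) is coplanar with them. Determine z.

-2

A normal to the plane is n = XY × XZ = (0, 4, -8).
W lies in the plane iff n · XW = 0.
This gives (-8)z + (-16) = 0, so z = -2.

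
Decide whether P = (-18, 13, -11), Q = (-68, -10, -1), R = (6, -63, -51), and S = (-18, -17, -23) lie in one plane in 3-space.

No

The four points are coplanar iff the 3×3 determinant with rows PQ, PR, PS is zero.
Rows: (-50, -23, 10), (24, -76, -40), (0, -30, -12).
Expanding along the first row: (-50)(-288) − (-23)(-288) + (10)(-720) = 576.
Nonzero ⇒ not coplanar.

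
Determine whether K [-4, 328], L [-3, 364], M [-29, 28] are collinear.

No

KL = (1, 36), KM = (-25, -300).
Twice the signed area of △KLM is (1)(-300) − (36)(-25) = 600.
The area is nonzero, so the three points are not collinear.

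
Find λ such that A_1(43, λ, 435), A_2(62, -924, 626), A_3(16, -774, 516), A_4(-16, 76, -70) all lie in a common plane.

The points are coplanar iff A_1A_2 · (A_1A_3 × A_1A_4) = 0.
Expanding, this is linear in λ: (23436)λ + (15209964) = 0.
So λ = -649.

-649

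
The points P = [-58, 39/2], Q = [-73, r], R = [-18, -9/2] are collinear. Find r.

The three points are collinear iff det[PQ; PR] = 0.
This determinant is linear in r: (-40)r + (1140) = 0, so r = 57/2.

57/2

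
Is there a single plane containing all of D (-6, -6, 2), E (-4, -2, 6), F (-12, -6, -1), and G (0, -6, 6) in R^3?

No

The four points are coplanar iff the 3×3 determinant with rows DE, DF, DG is zero.
Rows: (2, 4, 4), (-6, 0, -3), (6, 0, 4).
Expanding along the first row: (2)(0) − (4)(-6) + (4)(0) = 24.
Nonzero ⇒ not coplanar.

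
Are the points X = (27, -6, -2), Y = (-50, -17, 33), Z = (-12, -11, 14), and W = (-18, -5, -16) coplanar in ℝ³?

No

The four points are coplanar iff the 3×3 determinant with rows XY, XZ, XW is zero.
Rows: (-77, -11, 35), (-39, -5, 16), (-45, 1, -14).
Expanding along the first row: (-77)(54) − (-11)(1266) + (35)(-264) = 528.
Nonzero ⇒ not coplanar.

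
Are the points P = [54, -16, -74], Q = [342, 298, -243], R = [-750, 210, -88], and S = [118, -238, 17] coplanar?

Yes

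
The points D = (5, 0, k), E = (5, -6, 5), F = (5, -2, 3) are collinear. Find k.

Direction EF = (0, 4, -2). From the y-coordinate of D, the parameter along the line is τ = (0 − (-6))/4 = 3/2.
Then k = 5 + 3/2·(-2) = 2.

2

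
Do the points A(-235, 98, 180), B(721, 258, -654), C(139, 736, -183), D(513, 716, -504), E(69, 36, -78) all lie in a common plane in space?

Yes

The plane through A, B, C has normal n = AB × AC = (474012, 35112, 550088) and equation n·P = -8936004.
Checking the remaining points: n·D = -8936004, n·E = -8936004.
All equal -8936004, so all 5 points lie in one plane.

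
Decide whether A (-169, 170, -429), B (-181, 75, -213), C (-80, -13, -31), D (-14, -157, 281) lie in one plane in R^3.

No

With A as base: AB = (-12, -95, 216), AC = (89, -183, 398), AD = (155, -327, 710).
AC × AD = (216, -1500, -738).
AB · (AC × AD) = -19500.
Since -19500 ≠ 0, the four points are not coplanar.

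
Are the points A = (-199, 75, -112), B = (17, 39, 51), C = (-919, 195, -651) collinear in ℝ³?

AB = (216, -36, 163), AC = (-720, 120, -539).
AB × AC = (-156, -936, 0).
The cross product is nonzero, so the points do not lie on one line.

No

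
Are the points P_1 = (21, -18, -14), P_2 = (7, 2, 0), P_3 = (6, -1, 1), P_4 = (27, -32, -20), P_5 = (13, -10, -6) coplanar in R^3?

Yes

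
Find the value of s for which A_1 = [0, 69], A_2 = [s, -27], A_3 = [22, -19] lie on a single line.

Collinearity: (A_2 − A_1) must be parallel to (A_3 − A_1) = (22, -88).
Cross-multiplying the components: (s − 0)·(-88) = (-96)·(22).
Solving gives s = 24.

24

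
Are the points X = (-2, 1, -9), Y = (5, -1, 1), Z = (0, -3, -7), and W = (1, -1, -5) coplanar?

Yes

With X as base: XY = (7, -2, 10), XZ = (2, -4, 2), XW = (3, -2, 4).
XZ × XW = (-12, -2, 8).
XY · (XZ × XW) = 0.
The scalar triple product vanishes, so the four points are coplanar.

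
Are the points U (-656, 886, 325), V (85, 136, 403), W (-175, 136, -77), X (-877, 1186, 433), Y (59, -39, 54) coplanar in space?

The plane through U, V, W has normal n = UV × UW = (360000, 335400, -195000) and equation n·P = -2370600.
Checking the remaining points: n·X = -2370600, n·Y = -2370600.
All equal -2370600, so all 5 points lie in one plane.

Yes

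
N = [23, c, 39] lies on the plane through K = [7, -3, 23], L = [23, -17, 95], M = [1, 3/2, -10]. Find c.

-24

Coplanarity requires KL · (KM × KN) = 0.
KL = (16, -14, 72), KM = (-6, 9/2, -33); the triple product is linear in c with coefficient 96 and constant term 2304.
Setting it to zero: c = -24.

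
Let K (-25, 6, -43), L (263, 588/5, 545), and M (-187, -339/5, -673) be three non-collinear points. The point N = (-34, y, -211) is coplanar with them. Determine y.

A normal to the plane is n = KL × KM = (-134568/5, 86184, -15876/5).
N lies in the plane iff n · KN = 0.
This gives (86184)y + (258552) = 0, so y = -3.

-3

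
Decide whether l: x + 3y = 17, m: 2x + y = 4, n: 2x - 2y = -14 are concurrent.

Yes

Intersecting l and m: solving the 2×2 system gives (x, y) = (-1, 6).
Substitute into n: (2)(-1) + (-2)(6) = -14.
This equals -14, so (-1, 6) lies on all three lines and they are concurrent.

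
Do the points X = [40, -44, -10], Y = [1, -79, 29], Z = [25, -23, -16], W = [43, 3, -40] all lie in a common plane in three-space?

Yes

With X as base: XY = (-39, -35, 39), XZ = (-15, 21, -6), XW = (3, 47, -30).
XZ × XW = (-348, -468, -768).
XY · (XZ × XW) = 0.
The scalar triple product vanishes, so the four points are coplanar.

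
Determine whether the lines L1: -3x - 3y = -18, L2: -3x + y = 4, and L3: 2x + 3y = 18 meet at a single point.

The three lines meet at one point iff the augmented coefficient matrix [aᵢ bᵢ cᵢ] has rank < 3, i.e. its determinant vanishes.
Here the determinant is -6.
Nonzero, so no common point exists.

No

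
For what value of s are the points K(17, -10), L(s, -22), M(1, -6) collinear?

The three points are collinear iff det[KL; KM] = 0.
This determinant is linear in s: (4)s + (-260) = 0, so s = 65.

65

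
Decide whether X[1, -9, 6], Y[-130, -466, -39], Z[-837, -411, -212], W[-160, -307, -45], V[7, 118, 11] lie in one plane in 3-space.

The plane through X, Y, Z has normal n = XY × XZ = (81536, 9152, -330304) and equation n·P = -1982656.
Checking the remaining points: n·W = -991744, n·V = -1982656.
Since n·W = -991744 ≠ -1982656, W is off the plane and the points are not all coplanar.

No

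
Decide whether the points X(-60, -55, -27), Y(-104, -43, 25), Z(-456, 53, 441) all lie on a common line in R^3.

Yes

XY = (-44, 12, 52), XZ = (-396, 108, 468).
XY × XZ = (0, 0, 0).
The cross product vanishes, so the three points are collinear.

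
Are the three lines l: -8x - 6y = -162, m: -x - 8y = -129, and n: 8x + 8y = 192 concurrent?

Yes

Intersecting l and m: solving the 2×2 system gives (x, y) = (9, 15).
Substitute into n: (8)(9) + (8)(15) = 192.
This equals 192, so (9, 15) lies on all three lines and they are concurrent.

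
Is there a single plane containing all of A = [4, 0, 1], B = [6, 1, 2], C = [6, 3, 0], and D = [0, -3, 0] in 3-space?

Yes

With A as base: AB = (2, 1, 1), AC = (2, 3, -1), AD = (-4, -3, -1).
AC × AD = (-6, 6, 6).
AB · (AC × AD) = 0.
The scalar triple product vanishes, so the four points are coplanar.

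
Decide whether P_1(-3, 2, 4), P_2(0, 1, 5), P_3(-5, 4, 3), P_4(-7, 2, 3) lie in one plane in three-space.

Yes

The four points are coplanar iff the 3×3 determinant with rows P_1P_2, P_1P_3, P_1P_4 is zero.
Rows: (3, -1, 1), (-2, 2, -1), (-4, 0, -1).
Expanding along the first row: (3)(-2) − (-1)(-2) + (1)(8) = 0.
Zero determinant ⇒ coplanar.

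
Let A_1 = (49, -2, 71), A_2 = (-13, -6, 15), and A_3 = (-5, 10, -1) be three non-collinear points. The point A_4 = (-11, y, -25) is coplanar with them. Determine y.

The plane through A_1, A_2, A_3 has equation 960x − 1440y − 960z = -18240.
Substituting A_4: (-1440)y + (13440) = -18240, so y = 22.

22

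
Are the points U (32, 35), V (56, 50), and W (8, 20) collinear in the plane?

Yes

UV = (24, 15), UW = (-24, -15).
Twice the signed area of △UVW is (24)(-15) − (15)(-24) = 0.
The triangle is degenerate (zero area), so the points are collinear.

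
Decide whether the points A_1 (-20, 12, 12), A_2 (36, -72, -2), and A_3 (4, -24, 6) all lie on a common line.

A_1A_2 = (56, -84, -14), A_1A_3 = (24, -36, -6).
A_1A_2 × A_1A_3 = (0, 0, 0).
The cross product vanishes, so the three points are collinear.

Yes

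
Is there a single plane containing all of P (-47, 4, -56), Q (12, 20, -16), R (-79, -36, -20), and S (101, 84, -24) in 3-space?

No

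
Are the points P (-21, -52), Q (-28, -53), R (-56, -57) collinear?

PQ = (-7, -1), PR = (-35, -5).
det[PQ; PR] = (-7)(-5) − (-1)(-35) = 0.
The determinant is zero, so the points are collinear.

Yes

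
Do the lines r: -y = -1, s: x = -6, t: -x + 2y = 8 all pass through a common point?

Lines aᵢx + bᵢy = cᵢ with pairwise distinct directions are concurrent exactly when det[aᵢ bᵢ cᵢ] = 0.
Here the determinant is 0.
It vanishes, so the lines are concurrent at (-6, 1).

Yes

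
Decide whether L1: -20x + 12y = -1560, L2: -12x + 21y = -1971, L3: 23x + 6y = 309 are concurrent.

Intersecting L1 and L2: solving the 2×2 system gives (x, y) = (33, -75).
Substitute into L3: (23)(33) + (6)(-75) = 309.
This equals 309, so (33, -75) lies on all three lines and they are concurrent.

Yes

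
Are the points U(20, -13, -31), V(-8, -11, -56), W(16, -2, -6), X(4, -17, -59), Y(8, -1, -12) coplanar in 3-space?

The plane through U, V, W has normal n = UV × UW = (325, 800, -300) and equation n·P = 5400.
Checking the remaining points: n·X = 5400, n·Y = 5400.
All equal 5400, so all 5 points lie in one plane.

Yes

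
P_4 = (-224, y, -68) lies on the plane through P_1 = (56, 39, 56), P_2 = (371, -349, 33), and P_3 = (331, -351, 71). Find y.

595

A normal to the plane is n = P_1P_2 × P_1P_3 = (-14790, -11050, -16150).
P_4 lies in the plane iff n · P_1P_4 = 0.
This gives (-11050)y + (6574750) = 0, so y = 595.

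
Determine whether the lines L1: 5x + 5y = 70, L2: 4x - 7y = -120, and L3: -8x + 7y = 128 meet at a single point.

The three lines meet at one point iff the augmented coefficient matrix [aᵢ bᵢ cᵢ] has rank < 3, i.e. its determinant vanishes.
Here the determinant is 0.
It vanishes, so the lines are concurrent at (-2, 16).

Yes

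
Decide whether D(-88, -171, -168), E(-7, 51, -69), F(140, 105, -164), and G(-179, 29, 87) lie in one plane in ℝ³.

No

The four points are coplanar iff the 3×3 determinant with rows DE, DF, DG is zero.
Rows: (81, 222, 99), (228, 276, 4), (-91, 200, 255).
Expanding along the first row: (81)(69580) − (222)(58504) + (99)(70716) = -351024.
Nonzero ⇒ not coplanar.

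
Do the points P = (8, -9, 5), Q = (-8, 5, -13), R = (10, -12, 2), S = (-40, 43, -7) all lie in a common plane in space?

With P as base: PQ = (-16, 14, -18), PR = (2, -3, -3), PS = (-48, 52, -12).
PR × PS = (192, 168, -40).
PQ · (PR × PS) = 0.
The scalar triple product vanishes, so the four points are coplanar.

Yes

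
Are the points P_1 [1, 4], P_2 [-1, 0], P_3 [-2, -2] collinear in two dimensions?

P_1P_2 = (-2, -4), P_1P_3 = (-3, -6).
Twice the signed area of △P_1P_2P_3 is (-2)(-6) − (-4)(-3) = 0.
The triangle is degenerate (zero area), so the points are collinear.

Yes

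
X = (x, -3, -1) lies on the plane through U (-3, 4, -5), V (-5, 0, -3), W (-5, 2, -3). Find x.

-7

A normal to the plane is n = UV × UW = (-4, 0, -4).
X lies in the plane iff n · UX = 0.
This gives (-4)x + (-28) = 0, so x = -7.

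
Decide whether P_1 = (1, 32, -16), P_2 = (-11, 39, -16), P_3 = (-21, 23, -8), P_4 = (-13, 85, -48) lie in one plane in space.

No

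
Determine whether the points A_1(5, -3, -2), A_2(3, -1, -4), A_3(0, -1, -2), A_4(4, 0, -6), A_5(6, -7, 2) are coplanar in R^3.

No

The plane through A_1, A_2, A_3 has normal n = A_1A_2 × A_1A_3 = (4, 10, 6) and equation n·P = -22.
Checking the remaining points: n·A_4 = -20, n·A_5 = -34.
Since n·A_4 = -20 ≠ -22, A_4 is off the plane and the points are not all coplanar.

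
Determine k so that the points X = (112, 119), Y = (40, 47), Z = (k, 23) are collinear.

16

The three points are collinear iff det[XY; XZ] = 0.
This determinant is linear in k: (72)k + (-1152) = 0, so k = 16.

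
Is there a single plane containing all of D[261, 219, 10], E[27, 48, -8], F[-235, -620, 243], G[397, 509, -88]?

Yes

A normal to the plane through D, E, F is n = DE × DF = (-54945, 63450, 111510).
The plane has equation n·P = 670005. For G: n·G = 670005.
Equal, so G lies in the plane and all four are coplanar.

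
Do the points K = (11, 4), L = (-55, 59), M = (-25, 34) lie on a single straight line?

Yes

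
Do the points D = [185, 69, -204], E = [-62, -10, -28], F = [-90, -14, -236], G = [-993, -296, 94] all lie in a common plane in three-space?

Yes

The four points are coplanar iff the 3×3 determinant with rows DE, DF, DG is zero.
Rows: (-247, -79, 176), (-275, -83, -32), (-1178, -365, 298).
Expanding along the first row: (-247)(-36414) − (-79)(-119646) + (176)(2601) = 0.
Zero determinant ⇒ coplanar.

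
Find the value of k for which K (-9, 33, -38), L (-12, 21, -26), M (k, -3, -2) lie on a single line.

-18

Direction KL = (-3, -12, 12). From the y-coordinate of M, the parameter along the line is τ = (-3 − 33)/(-12) = 3.
Then k = (-9) + 3·(-3) = -18.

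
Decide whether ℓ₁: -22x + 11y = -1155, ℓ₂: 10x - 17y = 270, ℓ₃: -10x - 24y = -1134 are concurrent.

No

The three lines meet at one point iff the augmented coefficient matrix [aᵢ bᵢ cᵢ] has rank < 3, i.e. its determinant vanishes.
Here the determinant is 1914.
Nonzero, so no common point exists.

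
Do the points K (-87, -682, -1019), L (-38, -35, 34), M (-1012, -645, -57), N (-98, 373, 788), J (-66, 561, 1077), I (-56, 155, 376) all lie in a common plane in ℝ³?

No

The plane through K, L, M has normal n = KL × KM = (583453, -1021163, 600288) and equation n·P = 33979283.
Checking the remaining points: n·N = 34954751, n·J = 35129835, n·I = 34754655.
Since n·N = 34954751 ≠ 33979283, N is off the plane and the points are not all coplanar.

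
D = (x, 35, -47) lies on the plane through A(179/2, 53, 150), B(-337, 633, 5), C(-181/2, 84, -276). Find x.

Coplanarity requires AB · (AC × AD) = 0.
AB = (-853/2, 580, -145), AC = (-180, 31, -426); the triple product is linear in x with coefficient -242585 and constant term 6549795.
Setting it to zero: x = 27.

27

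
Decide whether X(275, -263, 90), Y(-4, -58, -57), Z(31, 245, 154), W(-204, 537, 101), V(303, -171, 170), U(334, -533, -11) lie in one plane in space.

The plane through X, Y, Z has normal n = XY × XZ = (87796, 53724, -91712) and equation n·P = 1760408.
Checking the remaining points: n·W = 1676492, n·V = 1824344, n·U = 1697804.
Since n·W = 1676492 ≠ 1760408, W is off the plane and the points are not all coplanar.

No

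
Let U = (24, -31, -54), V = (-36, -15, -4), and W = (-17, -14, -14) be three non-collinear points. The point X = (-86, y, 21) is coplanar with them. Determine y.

-19

A normal to the plane is n = UV × UW = (-210, 350, -364).
X lies in the plane iff n · UX = 0.
This gives (350)y + (6650) = 0, so y = -19.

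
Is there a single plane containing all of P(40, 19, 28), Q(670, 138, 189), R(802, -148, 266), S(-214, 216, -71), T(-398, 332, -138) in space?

The plane through P, Q, R has normal n = PQ × PR = (55209, -27258, -195888) and equation n·X = -3794406.
Checking the remaining points: n·S = -3794406, n·T = -3990294.
Since n·T = -3990294 ≠ -3794406, T is off the plane and the points are not all coplanar.

No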